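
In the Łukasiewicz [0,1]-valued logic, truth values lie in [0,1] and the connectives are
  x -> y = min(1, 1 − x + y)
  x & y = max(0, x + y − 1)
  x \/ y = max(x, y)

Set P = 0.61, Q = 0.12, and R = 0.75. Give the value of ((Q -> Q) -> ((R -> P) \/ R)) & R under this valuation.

Q -> Q = min(1, 1 − 0.12 + 0.12) = min(1, 1.00) = 1.00
R -> P = min(1, 1 − 0.75 + 0.61) = min(1, 0.86) = 0.86
(R -> P) \/ R = max(0.86, 0.75) = 0.86
(Q -> Q) -> ((R -> P) \/ R) = min(1, 1 − 1.00 + 0.86) = min(1, 0.86) = 0.86
((Q -> Q) -> ((R -> P) \/ R)) & R = max(0, 0.86 + 0.75 − 1) = max(0, 0.61) = 0.61

0.61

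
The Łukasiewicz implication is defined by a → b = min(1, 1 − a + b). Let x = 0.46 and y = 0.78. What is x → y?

x → y = min(1, 1 − 0.46 + 0.78) = min(1, 1.32) = 1.00
For comparison, the Gödel implication (1 if a ≤ b else b) would give 1.00.

1.00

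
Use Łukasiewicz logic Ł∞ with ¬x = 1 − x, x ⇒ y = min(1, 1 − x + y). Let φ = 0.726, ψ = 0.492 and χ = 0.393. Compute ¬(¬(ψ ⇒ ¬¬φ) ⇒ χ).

¬φ = 1 − 0.726 = 0.274
¬¬φ = 1 − 0.274 = 0.726
ψ ⇒ ¬¬φ = min(1, 1 − 0.492 + 0.726) = min(1, 1.234) = 1.000
¬(ψ ⇒ ¬¬φ) = 1 − 1.000 = 0.000
¬(ψ ⇒ ¬¬φ) ⇒ χ = min(1, 1 − 0.000 + 0.393) = min(1, 1.393) = 1.000
¬(¬(ψ ⇒ ¬¬φ) ⇒ χ) = 1 − 1.000 = 0.000

0.000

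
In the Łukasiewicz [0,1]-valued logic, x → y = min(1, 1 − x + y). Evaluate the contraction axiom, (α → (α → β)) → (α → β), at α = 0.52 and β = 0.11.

α → β = min(1, 1 − 0.52 + 0.11) = min(1, 0.59) = 0.59
α → (α → β) = min(1, 1 − 0.52 + 0.59) = min(1, 1.07) = 1.00
(α → (α → β)) → (α → β) = min(1, 1 − 1.00 + 0.59) = min(1, 0.59) = 0.59
(The value 0.59 < 1 shows this instance is not satisfied; fails in Ł∞ (the t-norm is not idempotent).)

0.59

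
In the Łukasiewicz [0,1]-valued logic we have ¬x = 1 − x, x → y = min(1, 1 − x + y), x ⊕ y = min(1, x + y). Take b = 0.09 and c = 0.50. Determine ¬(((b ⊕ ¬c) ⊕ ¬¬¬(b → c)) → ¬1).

¬c = 1 − 0.50 = 0.50
b ⊕ ¬c = min(1, 0.09 + 0.50) = min(1, 0.59) = 0.59
b → c = min(1, 1 − 0.09 + 0.50) = min(1, 1.41) = 1.00
¬(b → c) = 1 − 1.00 = 0.00
¬¬(b → c) = 1 − 0.00 = 1.00
¬¬¬(b → c) = 1 − 1.00 = 0.00
(b ⊕ ¬c) ⊕ ¬¬¬(b → c) = min(1, 0.59 + 0.00) = min(1, 0.59) = 0.59
¬1 = 1 − 1.00 = 0.00
((b ⊕ ¬c) ⊕ ¬¬¬(b → c)) → ¬1 = min(1, 1 − 0.59 + 0.00) = min(1, 0.41) = 0.41
¬(((b ⊕ ¬c) ⊕ ¬¬¬(b → c)) → ¬1) = 1 − 0.41 = 0.59

0.59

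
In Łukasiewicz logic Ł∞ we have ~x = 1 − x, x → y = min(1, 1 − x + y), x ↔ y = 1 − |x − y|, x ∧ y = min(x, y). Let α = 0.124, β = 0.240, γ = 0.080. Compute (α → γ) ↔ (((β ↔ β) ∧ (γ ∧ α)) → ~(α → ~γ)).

0.964

α → γ = min(1, 1 − 0.124 + 0.080) = min(1, 0.956) = 0.956
β ↔ β = 1 − |0.240 − 0.240| = 1 − 0.000 = 1.000
γ ∧ α = min(0.080, 0.124) = 0.080
(β ↔ β) ∧ (γ ∧ α) = min(1.000, 0.080) = 0.080
~γ = 1 − 0.080 = 0.920
α → ~γ = min(1, 1 − 0.124 + 0.920) = min(1, 1.796) = 1.000
~(α → ~γ) = 1 − 1.000 = 0.000
((β ↔ β) ∧ (γ ∧ α)) → ~(α → ~γ) = min(1, 1 − 0.080 + 0.000) = min(1, 0.920) = 0.920
(α → γ) ↔ (((β ↔ β) ∧ (γ ∧ α)) → ~(α → ~γ)) = 1 − |0.956 − 0.920| = 1 − 0.036 = 0.964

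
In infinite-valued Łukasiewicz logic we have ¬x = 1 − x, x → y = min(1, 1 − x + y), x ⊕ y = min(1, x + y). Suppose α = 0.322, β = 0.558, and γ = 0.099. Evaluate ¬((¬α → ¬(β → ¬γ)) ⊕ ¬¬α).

¬α = 1 − 0.322 = 0.678
¬γ = 1 − 0.099 = 0.901
β → ¬γ = min(1, 1 − 0.558 + 0.901) = min(1, 1.343) = 1.000
¬(β → ¬γ) = 1 − 1.000 = 0.000
¬α → ¬(β → ¬γ) = min(1, 1 − 0.678 + 0.000) = min(1, 0.322) = 0.322
¬¬α = 1 − 0.678 = 0.322
(¬α → ¬(β → ¬γ)) ⊕ ¬¬α = min(1, 0.322 + 0.322) = min(1, 0.644) = 0.644
¬((¬α → ¬(β → ¬γ)) ⊕ ¬¬α) = 1 − 0.644 = 0.356

0.356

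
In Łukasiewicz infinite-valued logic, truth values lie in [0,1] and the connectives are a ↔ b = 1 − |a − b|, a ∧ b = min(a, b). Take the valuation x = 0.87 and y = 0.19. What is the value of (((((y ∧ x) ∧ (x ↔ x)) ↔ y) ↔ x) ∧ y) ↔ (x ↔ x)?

0.19

y ∧ x = min(0.19, 0.87) = 0.19
x ↔ x = 1 − |0.87 − 0.87| = 1 − 0.00 = 1.00
(y ∧ x) ∧ (x ↔ x) = min(0.19, 1.00) = 0.19
((y ∧ x) ∧ (x ↔ x)) ↔ y = 1 − |0.19 − 0.19| = 1 − 0.00 = 1.00
(((y ∧ x) ∧ (x ↔ x)) ↔ y) ↔ x = 1 − |1.00 − 0.87| = 1 − 0.13 = 0.87
((((y ∧ x) ∧ (x ↔ x)) ↔ y) ↔ x) ∧ y = min(0.87, 0.19) = 0.19
(((((y ∧ x) ∧ (x ↔ x)) ↔ y) ↔ x) ∧ y) ↔ (x ↔ x) = 1 − |0.19 − 1.00| = 1 − 0.81 = 0.19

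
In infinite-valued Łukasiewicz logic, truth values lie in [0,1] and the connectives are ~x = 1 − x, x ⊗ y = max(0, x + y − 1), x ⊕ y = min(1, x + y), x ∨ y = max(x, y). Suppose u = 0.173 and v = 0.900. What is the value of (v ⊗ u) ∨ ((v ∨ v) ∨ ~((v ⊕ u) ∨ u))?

v ⊗ u = max(0, 0.900 + 0.173 − 1) = max(0, 0.073) = 0.073
v ∨ v = max(0.900, 0.900) = 0.900
v ⊕ u = min(1, 0.900 + 0.173) = min(1, 1.073) = 1.000
(v ⊕ u) ∨ u = max(1.000, 0.173) = 1.000
~((v ⊕ u) ∨ u) = 1 − 1.000 = 0.000
(v ∨ v) ∨ ~((v ⊕ u) ∨ u) = max(0.900, 0.000) = 0.900
(v ⊗ u) ∨ ((v ∨ v) ∨ ~((v ⊕ u) ∨ u)) = max(0.073, 0.900) = 0.900

0.900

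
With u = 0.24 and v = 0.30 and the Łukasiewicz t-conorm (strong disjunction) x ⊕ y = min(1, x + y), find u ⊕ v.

0.54

u ⊕ v = min(1, 0.24 + 0.30) = min(1, 0.54) = 0.54
For comparison, the Gödel t-conorm max(x, y) would give 0.30.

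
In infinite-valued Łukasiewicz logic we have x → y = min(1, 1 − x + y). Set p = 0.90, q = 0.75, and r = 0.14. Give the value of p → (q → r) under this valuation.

0.49

q → r = min(1, 1 − 0.75 + 0.14) = min(1, 0.39) = 0.39
p → (q → r) = min(1, 1 − 0.90 + 0.39) = min(1, 0.49) = 0.49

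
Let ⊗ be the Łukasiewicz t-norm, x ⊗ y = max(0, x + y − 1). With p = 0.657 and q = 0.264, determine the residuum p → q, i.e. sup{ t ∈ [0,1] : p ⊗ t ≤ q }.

The residuum of the Łukasiewicz t-norm gives the supremum: min(1, 1 − 0.657 + 0.264).
1 − 0.657 + 0.264 = 0.607, so t = min(1, 0.607) = 0.607.
Check: 0.657 ⊗ 0.607 = max(0, 0.264) = 0.264 ≤ 0.264.

0.607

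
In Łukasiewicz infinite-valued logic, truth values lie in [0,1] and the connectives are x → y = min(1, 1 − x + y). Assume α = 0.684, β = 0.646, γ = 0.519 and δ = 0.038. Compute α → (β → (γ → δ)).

1.000

γ → δ = min(1, 1 − 0.519 + 0.038) = min(1, 0.519) = 0.519
β → (γ → δ) = min(1, 1 − 0.646 + 0.519) = min(1, 0.873) = 0.873
α → (β → (γ → δ)) = min(1, 1 − 0.684 + 0.873) = min(1, 1.189) = 1.000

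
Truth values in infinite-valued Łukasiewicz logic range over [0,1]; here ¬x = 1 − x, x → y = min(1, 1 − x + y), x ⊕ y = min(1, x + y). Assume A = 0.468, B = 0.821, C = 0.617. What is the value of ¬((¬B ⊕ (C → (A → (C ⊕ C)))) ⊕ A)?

¬B = 1 − 0.821 = 0.179
C ⊕ C = min(1, 0.617 + 0.617) = min(1, 1.234) = 1.000
A → (C ⊕ C) = min(1, 1 − 0.468 + 1.000) = min(1, 1.532) = 1.000
C → (A → (C ⊕ C)) = min(1, 1 − 0.617 + 1.000) = min(1, 1.383) = 1.000
¬B ⊕ (C → (A → (C ⊕ C))) = min(1, 0.179 + 1.000) = min(1, 1.179) = 1.000
(¬B ⊕ (C → (A → (C ⊕ C)))) ⊕ A = min(1, 1.000 + 0.468) = min(1, 1.468) = 1.000
¬((¬B ⊕ (C → (A → (C ⊕ C)))) ⊕ A) = 1 − 1.000 = 0.000

0.000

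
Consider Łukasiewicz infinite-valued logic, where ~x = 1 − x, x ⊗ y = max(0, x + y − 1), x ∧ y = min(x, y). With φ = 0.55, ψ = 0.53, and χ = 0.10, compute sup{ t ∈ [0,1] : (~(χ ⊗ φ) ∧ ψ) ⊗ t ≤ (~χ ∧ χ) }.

χ ⊗ φ = max(0, 0.10 + 0.55 − 1) = max(0, -0.35) = 0.00
~(χ ⊗ φ) = 1 − 0.00 = 1.00
~(χ ⊗ φ) ∧ ψ = min(1.00, 0.53) = 0.53
So the left factor is ~(χ ⊗ φ) ∧ ψ = 0.53.
~χ = 1 − 0.10 = 0.90
~χ ∧ χ = min(0.90, 0.10) = 0.10
So the right-hand bound is ~χ ∧ χ = 0.10.
The residuum of the Łukasiewicz t-norm gives the supremum: min(1, 1 − 0.53 + 0.10).
1 − 0.53 + 0.10 = 0.57, so t = min(1, 0.57) = 0.57.
Check: 0.53 ⊗ 0.57 = max(0, 0.10) = 0.10 ≤ 0.10.

0.57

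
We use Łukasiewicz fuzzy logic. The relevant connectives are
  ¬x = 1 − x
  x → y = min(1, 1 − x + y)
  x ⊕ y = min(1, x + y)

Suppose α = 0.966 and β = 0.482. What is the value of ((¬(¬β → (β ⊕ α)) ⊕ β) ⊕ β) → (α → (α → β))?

¬β = 1 − 0.482 = 0.518
β ⊕ α = min(1, 0.482 + 0.966) = min(1, 1.448) = 1.000
¬β → (β ⊕ α) = min(1, 1 − 0.518 + 1.000) = min(1, 1.482) = 1.000
¬(¬β → (β ⊕ α)) = 1 − 1.000 = 0.000
¬(¬β → (β ⊕ α)) ⊕ β = min(1, 0.000 + 0.482) = min(1, 0.482) = 0.482
(¬(¬β → (β ⊕ α)) ⊕ β) ⊕ β = min(1, 0.482 + 0.482) = min(1, 0.964) = 0.964
α → β = min(1, 1 − 0.966 + 0.482) = min(1, 0.516) = 0.516
α → (α → β) = min(1, 1 − 0.966 + 0.516) = min(1, 0.550) = 0.550
((¬(¬β → (β ⊕ α)) ⊕ β) ⊕ β) → (α → (α → β)) = min(1, 1 − 0.964 + 0.550) = min(1, 0.586) = 0.586

0.586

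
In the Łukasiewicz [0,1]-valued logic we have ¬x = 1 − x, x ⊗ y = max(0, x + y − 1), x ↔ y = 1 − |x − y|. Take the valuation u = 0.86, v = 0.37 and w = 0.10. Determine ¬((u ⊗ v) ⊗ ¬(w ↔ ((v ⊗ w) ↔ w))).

0.97

u ⊗ v = max(0, 0.86 + 0.37 − 1) = max(0, 0.23) = 0.23
v ⊗ w = max(0, 0.37 + 0.10 − 1) = max(0, -0.53) = 0.00
(v ⊗ w) ↔ w = 1 − |0.00 − 0.10| = 1 − 0.10 = 0.90
w ↔ ((v ⊗ w) ↔ w) = 1 − |0.10 − 0.90| = 1 − 0.80 = 0.20
¬(w ↔ ((v ⊗ w) ↔ w)) = 1 − 0.20 = 0.80
(u ⊗ v) ⊗ ¬(w ↔ ((v ⊗ w) ↔ w)) = max(0, 0.23 + 0.80 − 1) = max(0, 0.03) = 0.03
¬((u ⊗ v) ⊗ ¬(w ↔ ((v ⊗ w) ↔ w))) = 1 − 0.03 = 0.97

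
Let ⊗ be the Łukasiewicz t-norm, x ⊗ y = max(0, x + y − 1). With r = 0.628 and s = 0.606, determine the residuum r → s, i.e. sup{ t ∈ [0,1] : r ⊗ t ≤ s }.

The residuum of the Łukasiewicz t-norm gives the supremum: min(1, 1 − 0.628 + 0.606).
1 − 0.628 + 0.606 = 0.978, so t = min(1, 0.978) = 0.978.
Check: 0.628 ⊗ 0.978 = max(0, 0.606) = 0.606 ≤ 0.606.

0.978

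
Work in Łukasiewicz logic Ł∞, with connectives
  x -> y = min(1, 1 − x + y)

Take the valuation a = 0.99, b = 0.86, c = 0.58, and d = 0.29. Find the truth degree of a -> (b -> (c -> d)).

c -> d = min(1, 1 − 0.58 + 0.29) = min(1, 0.71) = 0.71
b -> (c -> d) = min(1, 1 − 0.86 + 0.71) = min(1, 0.85) = 0.85
a -> (b -> (c -> d)) = min(1, 1 − 0.99 + 0.85) = min(1, 0.86) = 0.86

0.86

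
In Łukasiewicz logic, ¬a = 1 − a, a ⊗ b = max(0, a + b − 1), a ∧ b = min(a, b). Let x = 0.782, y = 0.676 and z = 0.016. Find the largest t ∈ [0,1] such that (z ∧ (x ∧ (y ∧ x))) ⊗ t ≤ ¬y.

1.000

y ∧ x = min(0.676, 0.782) = 0.676
x ∧ (y ∧ x) = min(0.782, 0.676) = 0.676
z ∧ (x ∧ (y ∧ x)) = min(0.016, 0.676) = 0.016
So the left factor is z ∧ (x ∧ (y ∧ x)) = 0.016.
¬y = 1 − 0.676 = 0.324
So the right-hand bound is ¬y = 0.324.
The residuum of the Łukasiewicz t-norm gives the supremum: min(1, 1 − 0.016 + 0.324).
1 − 0.016 + 0.324 = 1.308, so t = min(1, 1.308) = 1.000.
Check: 0.016 ⊗ 1.000 = max(0, 0.016) = 0.016 ≤ 0.324.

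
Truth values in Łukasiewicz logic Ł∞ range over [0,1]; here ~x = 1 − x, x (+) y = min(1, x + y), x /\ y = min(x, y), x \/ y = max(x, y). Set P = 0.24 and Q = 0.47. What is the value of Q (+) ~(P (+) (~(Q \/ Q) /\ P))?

Q \/ Q = max(0.47, 0.47) = 0.47
~(Q \/ Q) = 1 − 0.47 = 0.53
~(Q \/ Q) /\ P = min(0.53, 0.24) = 0.24
P (+) (~(Q \/ Q) /\ P) = min(1, 0.24 + 0.24) = min(1, 0.48) = 0.48
~(P (+) (~(Q \/ Q) /\ P)) = 1 − 0.48 = 0.52
Q (+) ~(P (+) (~(Q \/ Q) /\ P)) = min(1, 0.47 + 0.52) = min(1, 0.99) = 0.99

0.99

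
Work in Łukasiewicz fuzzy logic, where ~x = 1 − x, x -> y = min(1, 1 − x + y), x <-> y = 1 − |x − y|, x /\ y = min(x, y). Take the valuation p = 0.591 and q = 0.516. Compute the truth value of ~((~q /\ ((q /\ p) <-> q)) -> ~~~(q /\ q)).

~q = 1 − 0.516 = 0.484
q /\ p = min(0.516, 0.591) = 0.516
(q /\ p) <-> q = 1 − |0.516 − 0.516| = 1 − 0.000 = 1.000
~q /\ ((q /\ p) <-> q) = min(0.484, 1.000) = 0.484
q /\ q = min(0.516, 0.516) = 0.516
~(q /\ q) = 1 − 0.516 = 0.484
~~(q /\ q) = 1 − 0.484 = 0.516
~~~(q /\ q) = 1 − 0.516 = 0.484
(~q /\ ((q /\ p) <-> q)) -> ~~~(q /\ q) = min(1, 1 − 0.484 + 0.484) = min(1, 1.000) = 1.000
~((~q /\ ((q /\ p) <-> q)) -> ~~~(q /\ q)) = 1 − 1.000 = 0.000

0.000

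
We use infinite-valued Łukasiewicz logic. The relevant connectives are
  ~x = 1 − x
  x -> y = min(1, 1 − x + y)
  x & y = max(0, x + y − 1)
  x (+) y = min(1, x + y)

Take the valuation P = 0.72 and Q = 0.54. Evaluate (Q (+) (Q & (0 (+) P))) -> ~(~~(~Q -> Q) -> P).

0.48

0 (+) P = min(1, 0.00 + 0.72) = min(1, 0.72) = 0.72
Q & (0 (+) P) = max(0, 0.54 + 0.72 − 1) = max(0, 0.26) = 0.26
Q (+) (Q & (0 (+) P)) = min(1, 0.54 + 0.26) = min(1, 0.80) = 0.80
~Q = 1 − 0.54 = 0.46
~Q -> Q = min(1, 1 − 0.46 + 0.54) = min(1, 1.08) = 1.00
~(~Q -> Q) = 1 − 1.00 = 0.00
~~(~Q -> Q) = 1 − 0.00 = 1.00
~~(~Q -> Q) -> P = min(1, 1 − 1.00 + 0.72) = min(1, 0.72) = 0.72
~(~~(~Q -> Q) -> P) = 1 − 0.72 = 0.28
(Q (+) (Q & (0 (+) P))) -> ~(~~(~Q -> Q) -> P) = min(1, 1 − 0.80 + 0.28) = min(1, 0.48) = 0.48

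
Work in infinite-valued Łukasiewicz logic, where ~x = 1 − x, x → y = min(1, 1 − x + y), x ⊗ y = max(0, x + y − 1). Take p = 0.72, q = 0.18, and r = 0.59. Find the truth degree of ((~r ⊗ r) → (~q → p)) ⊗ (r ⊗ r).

0.18

~r = 1 − 0.59 = 0.41
~r ⊗ r = max(0, 0.41 + 0.59 − 1) = max(0, 0.00) = 0.00
~q = 1 − 0.18 = 0.82
~q → p = min(1, 1 − 0.82 + 0.72) = min(1, 0.90) = 0.90
(~r ⊗ r) → (~q → p) = min(1, 1 − 0.00 + 0.90) = min(1, 1.90) = 1.00
r ⊗ r = max(0, 0.59 + 0.59 − 1) = max(0, 0.18) = 0.18
((~r ⊗ r) → (~q → p)) ⊗ (r ⊗ r) = max(0, 1.00 + 0.18 − 1) = max(0, 0.18) = 0.18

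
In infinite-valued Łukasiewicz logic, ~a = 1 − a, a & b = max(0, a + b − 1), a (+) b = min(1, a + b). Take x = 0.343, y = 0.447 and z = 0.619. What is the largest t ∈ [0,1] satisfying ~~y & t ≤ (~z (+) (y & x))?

~y = 1 − 0.447 = 0.553
~~y = 1 − 0.553 = 0.447
So the left factor is ~~y = 0.447.
~z = 1 − 0.619 = 0.381
y & x = max(0, 0.447 + 0.343 − 1) = max(0, -0.210) = 0.000
~z (+) (y & x) = min(1, 0.381 + 0.000) = min(1, 0.381) = 0.381
So the right-hand bound is ~z (+) (y & x) = 0.381.
The residuum of the Łukasiewicz t-norm gives the supremum: min(1, 1 − 0.447 + 0.381).
1 − 0.447 + 0.381 = 0.934, so t = min(1, 0.934) = 0.934.
Check: 0.447 & 0.934 = max(0, 0.381) = 0.381 ≤ 0.381.

0.934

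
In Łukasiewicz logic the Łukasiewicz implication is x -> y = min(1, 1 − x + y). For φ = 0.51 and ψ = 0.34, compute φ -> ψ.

φ -> ψ = min(1, 1 − 0.51 + 0.34) = min(1, 0.83) = 0.83
For comparison, the Gödel implication (1 if x ≤ y else y) would give 0.34.

0.83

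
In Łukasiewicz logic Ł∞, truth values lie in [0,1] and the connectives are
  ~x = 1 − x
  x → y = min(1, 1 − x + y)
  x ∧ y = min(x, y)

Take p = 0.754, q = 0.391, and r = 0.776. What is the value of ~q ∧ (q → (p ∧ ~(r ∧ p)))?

~q = 1 − 0.391 = 0.609
r ∧ p = min(0.776, 0.754) = 0.754
~(r ∧ p) = 1 − 0.754 = 0.246
p ∧ ~(r ∧ p) = min(0.754, 0.246) = 0.246
q → (p ∧ ~(r ∧ p)) = min(1, 1 − 0.391 + 0.246) = min(1, 0.855) = 0.855
~q ∧ (q → (p ∧ ~(r ∧ p))) = min(0.609, 0.855) = 0.609

0.609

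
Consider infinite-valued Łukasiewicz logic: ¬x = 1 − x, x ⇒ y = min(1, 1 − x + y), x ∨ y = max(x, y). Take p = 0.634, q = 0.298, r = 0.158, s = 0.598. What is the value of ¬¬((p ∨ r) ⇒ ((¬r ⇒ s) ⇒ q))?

p ∨ r = max(0.634, 0.158) = 0.634
¬r = 1 − 0.158 = 0.842
¬r ⇒ s = min(1, 1 − 0.842 + 0.598) = min(1, 0.756) = 0.756
(¬r ⇒ s) ⇒ q = min(1, 1 − 0.756 + 0.298) = min(1, 0.542) = 0.542
(p ∨ r) ⇒ ((¬r ⇒ s) ⇒ q) = min(1, 1 − 0.634 + 0.542) = min(1, 0.908) = 0.908
¬((p ∨ r) ⇒ ((¬r ⇒ s) ⇒ q)) = 1 − 0.908 = 0.092
¬¬((p ∨ r) ⇒ ((¬r ⇒ s) ⇒ q)) = 1 − 0.092 = 0.908

0.908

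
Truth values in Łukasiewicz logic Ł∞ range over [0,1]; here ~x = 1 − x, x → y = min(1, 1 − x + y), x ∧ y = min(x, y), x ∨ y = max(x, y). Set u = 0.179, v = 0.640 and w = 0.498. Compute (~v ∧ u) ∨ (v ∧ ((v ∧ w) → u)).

~v = 1 − 0.640 = 0.360
~v ∧ u = min(0.360, 0.179) = 0.179
v ∧ w = min(0.640, 0.498) = 0.498
(v ∧ w) → u = min(1, 1 − 0.498 + 0.179) = min(1, 0.681) = 0.681
v ∧ ((v ∧ w) → u) = min(0.640, 0.681) = 0.640
(~v ∧ u) ∨ (v ∧ ((v ∧ w) → u)) = max(0.179, 0.640) = 0.640

0.640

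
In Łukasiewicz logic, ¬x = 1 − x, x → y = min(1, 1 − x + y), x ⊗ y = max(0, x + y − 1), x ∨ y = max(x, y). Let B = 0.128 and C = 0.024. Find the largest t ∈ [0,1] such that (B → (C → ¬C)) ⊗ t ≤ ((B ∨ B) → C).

0.896

¬C = 1 − 0.024 = 0.976
C → ¬C = min(1, 1 − 0.024 + 0.976) = min(1, 1.952) = 1.000
B → (C → ¬C) = min(1, 1 − 0.128 + 1.000) = min(1, 1.872) = 1.000
So the left factor is B → (C → ¬C) = 1.000.
B ∨ B = max(0.128, 0.128) = 0.128
(B ∨ B) → C = min(1, 1 − 0.128 + 0.024) = min(1, 0.896) = 0.896
So the right-hand bound is (B ∨ B) → C = 0.896.
The residuum of the Łukasiewicz t-norm gives the supremum: min(1, 1 − 1.000 + 0.896).
1 − 1.000 + 0.896 = 0.896, so t = min(1, 0.896) = 0.896.
Check: 1.000 ⊗ 0.896 = max(0, 0.896) = 0.896 ≤ 0.896.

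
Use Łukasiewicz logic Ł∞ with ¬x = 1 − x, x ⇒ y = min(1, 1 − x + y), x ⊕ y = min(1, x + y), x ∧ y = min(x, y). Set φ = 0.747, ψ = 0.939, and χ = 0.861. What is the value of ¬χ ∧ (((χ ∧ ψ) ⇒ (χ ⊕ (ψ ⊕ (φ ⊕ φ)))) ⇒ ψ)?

0.139

¬χ = 1 − 0.861 = 0.139
χ ∧ ψ = min(0.861, 0.939) = 0.861
φ ⊕ φ = min(1, 0.747 + 0.747) = min(1, 1.494) = 1.000
ψ ⊕ (φ ⊕ φ) = min(1, 0.939 + 1.000) = min(1, 1.939) = 1.000
χ ⊕ (ψ ⊕ (φ ⊕ φ)) = min(1, 0.861 + 1.000) = min(1, 1.861) = 1.000
(χ ∧ ψ) ⇒ (χ ⊕ (ψ ⊕ (φ ⊕ φ))) = min(1, 1 − 0.861 + 1.000) = min(1, 1.139) = 1.000
((χ ∧ ψ) ⇒ (χ ⊕ (ψ ⊕ (φ ⊕ φ)))) ⇒ ψ = min(1, 1 − 1.000 + 0.939) = min(1, 0.939) = 0.939
¬χ ∧ (((χ ∧ ψ) ⇒ (χ ⊕ (ψ ⊕ (φ ⊕ φ)))) ⇒ ψ) = min(0.139, 0.939) = 0.139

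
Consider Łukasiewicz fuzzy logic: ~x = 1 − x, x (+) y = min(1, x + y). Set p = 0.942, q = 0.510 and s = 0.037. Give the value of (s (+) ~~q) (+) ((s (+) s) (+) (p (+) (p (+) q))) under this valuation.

~q = 1 − 0.510 = 0.490
~~q = 1 − 0.490 = 0.510
s (+) ~~q = min(1, 0.037 + 0.510) = min(1, 0.547) = 0.547
s (+) s = min(1, 0.037 + 0.037) = min(1, 0.074) = 0.074
p (+) q = min(1, 0.942 + 0.510) = min(1, 1.452) = 1.000
p (+) (p (+) q) = min(1, 0.942 + 1.000) = min(1, 1.942) = 1.000
(s (+) s) (+) (p (+) (p (+) q)) = min(1, 0.074 + 1.000) = min(1, 1.074) = 1.000
(s (+) ~~q) (+) ((s (+) s) (+) (p (+) (p (+) q))) = min(1, 0.547 + 1.000) = min(1, 1.547) = 1.000

1.000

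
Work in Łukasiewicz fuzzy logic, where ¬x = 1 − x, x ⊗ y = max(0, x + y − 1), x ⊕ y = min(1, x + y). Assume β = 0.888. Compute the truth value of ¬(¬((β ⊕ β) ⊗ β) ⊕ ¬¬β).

β ⊕ β = min(1, 0.888 + 0.888) = min(1, 1.776) = 1.000
(β ⊕ β) ⊗ β = max(0, 1.000 + 0.888 − 1) = max(0, 0.888) = 0.888
¬((β ⊕ β) ⊗ β) = 1 − 0.888 = 0.112
¬β = 1 − 0.888 = 0.112
¬¬β = 1 − 0.112 = 0.888
¬((β ⊕ β) ⊗ β) ⊕ ¬¬β = min(1, 0.112 + 0.888) = min(1, 1.000) = 1.000
¬(¬((β ⊕ β) ⊗ β) ⊕ ¬¬β) = 1 − 1.000 = 0.000

0.000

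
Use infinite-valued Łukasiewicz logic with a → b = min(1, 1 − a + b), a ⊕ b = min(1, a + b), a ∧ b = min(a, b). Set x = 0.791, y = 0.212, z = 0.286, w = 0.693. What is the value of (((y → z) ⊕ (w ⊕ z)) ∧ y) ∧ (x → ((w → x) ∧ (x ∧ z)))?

y → z = min(1, 1 − 0.212 + 0.286) = min(1, 1.074) = 1.000
w ⊕ z = min(1, 0.693 + 0.286) = min(1, 0.979) = 0.979
(y → z) ⊕ (w ⊕ z) = min(1, 1.000 + 0.979) = min(1, 1.979) = 1.000
((y → z) ⊕ (w ⊕ z)) ∧ y = min(1.000, 0.212) = 0.212
w → x = min(1, 1 − 0.693 + 0.791) = min(1, 1.098) = 1.000
x ∧ z = min(0.791, 0.286) = 0.286
(w → x) ∧ (x ∧ z) = min(1.000, 0.286) = 0.286
x → ((w → x) ∧ (x ∧ z)) = min(1, 1 − 0.791 + 0.286) = min(1, 0.495) = 0.495
(((y → z) ⊕ (w ⊕ z)) ∧ y) ∧ (x → ((w → x) ∧ (x ∧ z))) = min(0.212, 0.495) = 0.212

0.212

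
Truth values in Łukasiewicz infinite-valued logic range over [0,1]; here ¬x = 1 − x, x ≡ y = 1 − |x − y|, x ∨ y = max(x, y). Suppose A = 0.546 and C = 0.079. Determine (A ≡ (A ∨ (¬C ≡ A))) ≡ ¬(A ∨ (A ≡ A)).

0.079

¬C = 1 − 0.079 = 0.921
¬C ≡ A = 1 − |0.921 − 0.546| = 1 − 0.375 = 0.625
A ∨ (¬C ≡ A) = max(0.546, 0.625) = 0.625
A ≡ (A ∨ (¬C ≡ A)) = 1 − |0.546 − 0.625| = 1 − 0.079 = 0.921
A ≡ A = 1 − |0.546 − 0.546| = 1 − 0.000 = 1.000
A ∨ (A ≡ A) = max(0.546, 1.000) = 1.000
¬(A ∨ (A ≡ A)) = 1 − 1.000 = 0.000
(A ≡ (A ∨ (¬C ≡ A))) ≡ ¬(A ∨ (A ≡ A)) = 1 − |0.921 − 0.000| = 1 − 0.921 = 0.079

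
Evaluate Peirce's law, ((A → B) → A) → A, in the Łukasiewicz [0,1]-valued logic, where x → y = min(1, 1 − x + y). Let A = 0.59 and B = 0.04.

A → B = min(1, 1 − 0.59 + 0.04) = min(1, 0.45) = 0.45
(A → B) → A = min(1, 1 − 0.45 + 0.59) = min(1, 1.14) = 1.00
((A → B) → A) → A = min(1, 1 − 1.00 + 0.59) = min(1, 0.59) = 0.59
(The value 0.59 < 1 shows this instance is not satisfied; not a Ł∞-tautology in general.)

0.59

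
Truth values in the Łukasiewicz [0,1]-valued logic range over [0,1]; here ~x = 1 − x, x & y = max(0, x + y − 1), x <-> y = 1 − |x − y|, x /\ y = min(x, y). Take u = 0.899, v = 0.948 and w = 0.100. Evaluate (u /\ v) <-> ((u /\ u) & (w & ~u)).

0.101

u /\ v = min(0.899, 0.948) = 0.899
u /\ u = min(0.899, 0.899) = 0.899
~u = 1 − 0.899 = 0.101
w & ~u = max(0, 0.100 + 0.101 − 1) = max(0, -0.799) = 0.000
(u /\ u) & (w & ~u) = max(0, 0.899 + 0.000 − 1) = max(0, -0.101) = 0.000
(u /\ v) <-> ((u /\ u) & (w & ~u)) = 1 − |0.899 − 0.000| = 1 − 0.899 = 0.101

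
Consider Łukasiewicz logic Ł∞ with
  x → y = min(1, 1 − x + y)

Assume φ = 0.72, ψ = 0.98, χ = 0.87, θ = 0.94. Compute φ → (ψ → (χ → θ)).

1.00

χ → θ = min(1, 1 − 0.87 + 0.94) = min(1, 1.07) = 1.00
ψ → (χ → θ) = min(1, 1 − 0.98 + 1.00) = min(1, 1.02) = 1.00
φ → (ψ → (χ → θ)) = min(1, 1 − 0.72 + 1.00) = min(1, 1.28) = 1.00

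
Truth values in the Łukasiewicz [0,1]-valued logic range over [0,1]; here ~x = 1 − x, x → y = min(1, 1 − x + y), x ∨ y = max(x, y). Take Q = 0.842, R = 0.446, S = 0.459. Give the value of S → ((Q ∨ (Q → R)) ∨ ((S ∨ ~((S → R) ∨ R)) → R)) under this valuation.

1.000

Q → R = min(1, 1 − 0.842 + 0.446) = min(1, 0.604) = 0.604
Q ∨ (Q → R) = max(0.842, 0.604) = 0.842
S → R = min(1, 1 − 0.459 + 0.446) = min(1, 0.987) = 0.987
(S → R) ∨ R = max(0.987, 0.446) = 0.987
~((S → R) ∨ R) = 1 − 0.987 = 0.013
S ∨ ~((S → R) ∨ R) = max(0.459, 0.013) = 0.459
(S ∨ ~((S → R) ∨ R)) → R = min(1, 1 − 0.459 + 0.446) = min(1, 0.987) = 0.987
(Q ∨ (Q → R)) ∨ ((S ∨ ~((S → R) ∨ R)) → R) = max(0.842, 0.987) = 0.987
S → ((Q ∨ (Q → R)) ∨ ((S ∨ ~((S → R) ∨ R)) → R)) = min(1, 1 − 0.459 + 0.987) = min(1, 1.528) = 1.000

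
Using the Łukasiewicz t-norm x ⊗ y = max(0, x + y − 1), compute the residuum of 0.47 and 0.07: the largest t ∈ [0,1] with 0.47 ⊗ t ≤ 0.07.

The residuum of the Łukasiewicz t-norm gives the supremum: min(1, 1 − 0.47 + 0.07).
1 − 0.47 + 0.07 = 0.60, so t = min(1, 0.60) = 0.60.
Check: 0.47 ⊗ 0.60 = max(0, 0.07) = 0.07 ≤ 0.07.

0.60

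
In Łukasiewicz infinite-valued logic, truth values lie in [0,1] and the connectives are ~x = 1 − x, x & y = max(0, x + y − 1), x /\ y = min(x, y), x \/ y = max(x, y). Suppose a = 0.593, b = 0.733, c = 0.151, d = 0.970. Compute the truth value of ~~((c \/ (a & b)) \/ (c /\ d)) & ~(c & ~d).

a & b = max(0, 0.593 + 0.733 − 1) = max(0, 0.326) = 0.326
c \/ (a & b) = max(0.151, 0.326) = 0.326
c /\ d = min(0.151, 0.970) = 0.151
(c \/ (a & b)) \/ (c /\ d) = max(0.326, 0.151) = 0.326
~((c \/ (a & b)) \/ (c /\ d)) = 1 − 0.326 = 0.674
~~((c \/ (a & b)) \/ (c /\ d)) = 1 − 0.674 = 0.326
~d = 1 − 0.970 = 0.030
c & ~d = max(0, 0.151 + 0.030 − 1) = max(0, -0.819) = 0.000
~(c & ~d) = 1 − 0.000 = 1.000
~~((c \/ (a & b)) \/ (c /\ d)) & ~(c & ~d) = max(0, 0.326 + 1.000 − 1) = max(0, 0.326) = 0.326

0.326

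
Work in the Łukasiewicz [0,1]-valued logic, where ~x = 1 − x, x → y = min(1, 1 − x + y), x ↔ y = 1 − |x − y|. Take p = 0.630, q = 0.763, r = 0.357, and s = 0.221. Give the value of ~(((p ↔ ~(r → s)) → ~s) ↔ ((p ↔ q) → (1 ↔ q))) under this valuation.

0.104

r → s = min(1, 1 − 0.357 + 0.221) = min(1, 0.864) = 0.864
~(r → s) = 1 − 0.864 = 0.136
p ↔ ~(r → s) = 1 − |0.630 − 0.136| = 1 − 0.494 = 0.506
~s = 1 − 0.221 = 0.779
(p ↔ ~(r → s)) → ~s = min(1, 1 − 0.506 + 0.779) = min(1, 1.273) = 1.000
p ↔ q = 1 − |0.630 − 0.763| = 1 − 0.133 = 0.867
1 ↔ q = 1 − |1.000 − 0.763| = 1 − 0.237 = 0.763
(p ↔ q) → (1 ↔ q) = min(1, 1 − 0.867 + 0.763) = min(1, 0.896) = 0.896
((p ↔ ~(r → s)) → ~s) ↔ ((p ↔ q) → (1 ↔ q)) = 1 − |1.000 − 0.896| = 1 − 0.104 = 0.896
~(((p ↔ ~(r → s)) → ~s) ↔ ((p ↔ q) → (1 ↔ q))) = 1 − 0.896 = 0.104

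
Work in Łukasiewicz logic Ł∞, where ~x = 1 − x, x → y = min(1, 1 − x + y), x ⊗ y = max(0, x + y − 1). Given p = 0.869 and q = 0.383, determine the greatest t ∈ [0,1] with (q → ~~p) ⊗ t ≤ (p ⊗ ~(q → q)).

~p = 1 − 0.869 = 0.131
~~p = 1 − 0.131 = 0.869
q → ~~p = min(1, 1 − 0.383 + 0.869) = min(1, 1.486) = 1.000
So the left factor is q → ~~p = 1.000.
q → q = min(1, 1 − 0.383 + 0.383) = min(1, 1.000) = 1.000
~(q → q) = 1 − 1.000 = 0.000
p ⊗ ~(q → q) = max(0, 0.869 + 0.000 − 1) = max(0, -0.131) = 0.000
So the right-hand bound is p ⊗ ~(q → q) = 0.000.
The residuum of the Łukasiewicz t-norm gives the supremum: min(1, 1 − 1.000 + 0.000).
1 − 1.000 + 0.000 = 0.000, so t = min(1, 0.000) = 0.000.
Check: 1.000 ⊗ 0.000 = max(0, 0.000) = 0.000 ≤ 0.000.

0.000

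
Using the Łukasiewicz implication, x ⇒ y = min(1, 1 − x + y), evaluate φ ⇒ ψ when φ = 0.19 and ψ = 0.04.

φ ⇒ ψ = min(1, 1 − 0.19 + 0.04) = min(1, 0.85) = 0.85
For comparison, the Gödel implication (1 if x ≤ y else y) would give 0.04.

0.85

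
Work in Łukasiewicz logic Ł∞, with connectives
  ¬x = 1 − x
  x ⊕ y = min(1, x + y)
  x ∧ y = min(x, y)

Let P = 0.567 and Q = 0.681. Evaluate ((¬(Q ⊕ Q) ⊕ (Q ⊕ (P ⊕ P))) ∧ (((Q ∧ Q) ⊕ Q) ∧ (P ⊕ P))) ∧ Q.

Q ⊕ Q = min(1, 0.681 + 0.681) = min(1, 1.362) = 1.000
¬(Q ⊕ Q) = 1 − 1.000 = 0.000
P ⊕ P = min(1, 0.567 + 0.567) = min(1, 1.134) = 1.000
Q ⊕ (P ⊕ P) = min(1, 0.681 + 1.000) = min(1, 1.681) = 1.000
¬(Q ⊕ Q) ⊕ (Q ⊕ (P ⊕ P)) = min(1, 0.000 + 1.000) = min(1, 1.000) = 1.000
Q ∧ Q = min(0.681, 0.681) = 0.681
(Q ∧ Q) ⊕ Q = min(1, 0.681 + 0.681) = min(1, 1.362) = 1.000
((Q ∧ Q) ⊕ Q) ∧ (P ⊕ P) = min(1.000, 1.000) = 1.000
(¬(Q ⊕ Q) ⊕ (Q ⊕ (P ⊕ P))) ∧ (((Q ∧ Q) ⊕ Q) ∧ (P ⊕ P)) = min(1.000, 1.000) = 1.000
((¬(Q ⊕ Q) ⊕ (Q ⊕ (P ⊕ P))) ∧ (((Q ∧ Q) ⊕ Q) ∧ (P ⊕ P))) ∧ Q = min(1.000, 0.681) = 0.681

0.681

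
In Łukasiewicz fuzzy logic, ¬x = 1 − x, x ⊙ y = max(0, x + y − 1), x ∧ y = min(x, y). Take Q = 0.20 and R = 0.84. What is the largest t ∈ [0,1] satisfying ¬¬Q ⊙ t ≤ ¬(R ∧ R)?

¬Q = 1 − 0.20 = 0.80
¬¬Q = 1 − 0.80 = 0.20
So the left factor is ¬¬Q = 0.20.
R ∧ R = min(0.84, 0.84) = 0.84
¬(R ∧ R) = 1 − 0.84 = 0.16
So the right-hand bound is ¬(R ∧ R) = 0.16.
The residuum of the Łukasiewicz t-norm gives the supremum: min(1, 1 − 0.20 + 0.16).
1 − 0.20 + 0.16 = 0.96, so t = min(1, 0.96) = 0.96.
Check: 0.20 ⊙ 0.96 = max(0, 0.16) = 0.16 ≤ 0.16.

0.96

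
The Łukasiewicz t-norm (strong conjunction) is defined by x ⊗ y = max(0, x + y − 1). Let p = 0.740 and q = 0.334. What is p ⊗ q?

p ⊗ q = max(0, 0.740 + 0.334 − 1) = max(0, 0.074) = 0.074
For comparison, the Gödel (minimum) t-norm min(x, y) would give 0.334.

0.074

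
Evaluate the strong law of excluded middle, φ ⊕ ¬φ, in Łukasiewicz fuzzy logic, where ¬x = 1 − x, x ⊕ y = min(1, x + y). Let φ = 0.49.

1.00

¬φ = 1 − 0.49 = 0.51
φ ⊕ ¬φ = min(1, 0.49 + 0.51) = min(1, 1.00) = 1.00
(As expected: always 1 in Ł∞ since a ⊕ (1−a) = 1.)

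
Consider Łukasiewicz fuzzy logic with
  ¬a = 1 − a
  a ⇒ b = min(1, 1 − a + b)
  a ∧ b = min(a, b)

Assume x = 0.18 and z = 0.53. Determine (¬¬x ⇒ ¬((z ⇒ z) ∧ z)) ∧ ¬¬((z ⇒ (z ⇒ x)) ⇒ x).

0.18

¬x = 1 − 0.18 = 0.82
¬¬x = 1 − 0.82 = 0.18
z ⇒ z = min(1, 1 − 0.53 + 0.53) = min(1, 1.00) = 1.00
(z ⇒ z) ∧ z = min(1.00, 0.53) = 0.53
¬((z ⇒ z) ∧ z) = 1 − 0.53 = 0.47
¬¬x ⇒ ¬((z ⇒ z) ∧ z) = min(1, 1 − 0.18 + 0.47) = min(1, 1.29) = 1.00
z ⇒ x = min(1, 1 − 0.53 + 0.18) = min(1, 0.65) = 0.65
z ⇒ (z ⇒ x) = min(1, 1 − 0.53 + 0.65) = min(1, 1.12) = 1.00
(z ⇒ (z ⇒ x)) ⇒ x = min(1, 1 − 1.00 + 0.18) = min(1, 0.18) = 0.18
¬((z ⇒ (z ⇒ x)) ⇒ x) = 1 − 0.18 = 0.82
¬¬((z ⇒ (z ⇒ x)) ⇒ x) = 1 − 0.82 = 0.18
(¬¬x ⇒ ¬((z ⇒ z) ∧ z)) ∧ ¬¬((z ⇒ (z ⇒ x)) ⇒ x) = min(1.00, 0.18) = 0.18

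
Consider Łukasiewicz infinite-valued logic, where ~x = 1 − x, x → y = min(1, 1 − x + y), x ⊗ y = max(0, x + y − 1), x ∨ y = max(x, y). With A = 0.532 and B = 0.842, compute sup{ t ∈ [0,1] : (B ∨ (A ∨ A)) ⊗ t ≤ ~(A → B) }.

A ∨ A = max(0.532, 0.532) = 0.532
B ∨ (A ∨ A) = max(0.842, 0.532) = 0.842
So the left factor is B ∨ (A ∨ A) = 0.842.
A → B = min(1, 1 − 0.532 + 0.842) = min(1, 1.310) = 1.000
~(A → B) = 1 − 1.000 = 0.000
So the right-hand bound is ~(A → B) = 0.000.
The residuum of the Łukasiewicz t-norm gives the supremum: min(1, 1 − 0.842 + 0.000).
1 − 0.842 + 0.000 = 0.158, so t = min(1, 0.158) = 0.158.
Check: 0.842 ⊗ 0.158 = max(0, 0.000) = 0.000 ≤ 0.000.

0.158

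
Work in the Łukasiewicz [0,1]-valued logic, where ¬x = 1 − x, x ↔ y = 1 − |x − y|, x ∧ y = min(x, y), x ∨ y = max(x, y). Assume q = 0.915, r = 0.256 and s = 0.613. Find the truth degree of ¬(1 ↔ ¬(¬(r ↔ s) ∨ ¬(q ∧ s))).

r ↔ s = 1 − |0.256 − 0.613| = 1 − 0.357 = 0.643
¬(r ↔ s) = 1 − 0.643 = 0.357
q ∧ s = min(0.915, 0.613) = 0.613
¬(q ∧ s) = 1 − 0.613 = 0.387
¬(r ↔ s) ∨ ¬(q ∧ s) = max(0.357, 0.387) = 0.387
¬(¬(r ↔ s) ∨ ¬(q ∧ s)) = 1 − 0.387 = 0.613
1 ↔ ¬(¬(r ↔ s) ∨ ¬(q ∧ s)) = 1 − |1.000 − 0.613| = 1 − 0.387 = 0.613
¬(1 ↔ ¬(¬(r ↔ s) ∨ ¬(q ∧ s))) = 1 − 0.613 = 0.387

0.387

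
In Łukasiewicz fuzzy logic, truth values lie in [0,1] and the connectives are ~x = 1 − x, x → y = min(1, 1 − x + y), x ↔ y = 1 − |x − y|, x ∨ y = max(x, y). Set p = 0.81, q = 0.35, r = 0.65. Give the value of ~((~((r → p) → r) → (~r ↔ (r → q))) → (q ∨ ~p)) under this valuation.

0.65

r → p = min(1, 1 − 0.65 + 0.81) = min(1, 1.16) = 1.00
(r → p) → r = min(1, 1 − 1.00 + 0.65) = min(1, 0.65) = 0.65
~((r → p) → r) = 1 − 0.65 = 0.35
~r = 1 − 0.65 = 0.35
r → q = min(1, 1 − 0.65 + 0.35) = min(1, 0.70) = 0.70
~r ↔ (r → q) = 1 − |0.35 − 0.70| = 1 − 0.35 = 0.65
~((r → p) → r) → (~r ↔ (r → q)) = min(1, 1 − 0.35 + 0.65) = min(1, 1.30) = 1.00
~p = 1 − 0.81 = 0.19
q ∨ ~p = max(0.35, 0.19) = 0.35
(~((r → p) → r) → (~r ↔ (r → q))) → (q ∨ ~p) = min(1, 1 − 1.00 + 0.35) = min(1, 0.35) = 0.35
~((~((r → p) → r) → (~r ↔ (r → q))) → (q ∨ ~p)) = 1 − 0.35 = 0.65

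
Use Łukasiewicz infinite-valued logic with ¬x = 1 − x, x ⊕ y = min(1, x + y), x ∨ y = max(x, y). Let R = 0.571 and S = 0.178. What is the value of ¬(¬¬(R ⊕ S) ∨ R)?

0.251

R ⊕ S = min(1, 0.571 + 0.178) = min(1, 0.749) = 0.749
¬(R ⊕ S) = 1 − 0.749 = 0.251
¬¬(R ⊕ S) = 1 − 0.251 = 0.749
¬¬(R ⊕ S) ∨ R = max(0.749, 0.571) = 0.749
¬(¬¬(R ⊕ S) ∨ R) = 1 − 0.749 = 0.251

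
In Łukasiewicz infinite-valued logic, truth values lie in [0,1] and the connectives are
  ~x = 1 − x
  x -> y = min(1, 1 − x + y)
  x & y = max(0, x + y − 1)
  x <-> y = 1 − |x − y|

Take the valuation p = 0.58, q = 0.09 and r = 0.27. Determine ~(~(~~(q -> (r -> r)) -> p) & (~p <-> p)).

r -> r = min(1, 1 − 0.27 + 0.27) = min(1, 1.00) = 1.00
q -> (r -> r) = min(1, 1 − 0.09 + 1.00) = min(1, 1.91) = 1.00
~(q -> (r -> r)) = 1 − 1.00 = 0.00
~~(q -> (r -> r)) = 1 − 0.00 = 1.00
~~(q -> (r -> r)) -> p = min(1, 1 − 1.00 + 0.58) = min(1, 0.58) = 0.58
~(~~(q -> (r -> r)) -> p) = 1 − 0.58 = 0.42
~p = 1 − 0.58 = 0.42
~p <-> p = 1 − |0.42 − 0.58| = 1 − 0.16 = 0.84
~(~~(q -> (r -> r)) -> p) & (~p <-> p) = max(0, 0.42 + 0.84 − 1) = max(0, 0.26) = 0.26
~(~(~~(q -> (r -> r)) -> p) & (~p <-> p)) = 1 − 0.26 = 0.74

0.74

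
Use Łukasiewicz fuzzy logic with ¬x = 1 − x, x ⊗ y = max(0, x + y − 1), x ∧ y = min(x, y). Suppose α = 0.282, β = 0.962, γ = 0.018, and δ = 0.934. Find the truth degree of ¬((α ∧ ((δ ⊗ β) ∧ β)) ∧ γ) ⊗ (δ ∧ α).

δ ⊗ β = max(0, 0.934 + 0.962 − 1) = max(0, 0.896) = 0.896
(δ ⊗ β) ∧ β = min(0.896, 0.962) = 0.896
α ∧ ((δ ⊗ β) ∧ β) = min(0.282, 0.896) = 0.282
(α ∧ ((δ ⊗ β) ∧ β)) ∧ γ = min(0.282, 0.018) = 0.018
¬((α ∧ ((δ ⊗ β) ∧ β)) ∧ γ) = 1 − 0.018 = 0.982
δ ∧ α = min(0.934, 0.282) = 0.282
¬((α ∧ ((δ ⊗ β) ∧ β)) ∧ γ) ⊗ (δ ∧ α) = max(0, 0.982 + 0.282 − 1) = max(0, 0.264) = 0.264

0.264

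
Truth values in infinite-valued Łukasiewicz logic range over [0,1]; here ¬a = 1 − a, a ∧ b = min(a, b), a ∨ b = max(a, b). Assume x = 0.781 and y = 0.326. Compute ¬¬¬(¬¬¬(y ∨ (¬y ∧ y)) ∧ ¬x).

0.781

¬y = 1 − 0.326 = 0.674
¬y ∧ y = min(0.674, 0.326) = 0.326
y ∨ (¬y ∧ y) = max(0.326, 0.326) = 0.326
¬(y ∨ (¬y ∧ y)) = 1 − 0.326 = 0.674
¬¬(y ∨ (¬y ∧ y)) = 1 − 0.674 = 0.326
¬¬¬(y ∨ (¬y ∧ y)) = 1 − 0.326 = 0.674
¬x = 1 − 0.781 = 0.219
¬¬¬(y ∨ (¬y ∧ y)) ∧ ¬x = min(0.674, 0.219) = 0.219
¬(¬¬¬(y ∨ (¬y ∧ y)) ∧ ¬x) = 1 − 0.219 = 0.781
¬¬(¬¬¬(y ∨ (¬y ∧ y)) ∧ ¬x) = 1 − 0.781 = 0.219
¬¬¬(¬¬¬(y ∨ (¬y ∧ y)) ∧ ¬x) = 1 − 0.219 = 0.781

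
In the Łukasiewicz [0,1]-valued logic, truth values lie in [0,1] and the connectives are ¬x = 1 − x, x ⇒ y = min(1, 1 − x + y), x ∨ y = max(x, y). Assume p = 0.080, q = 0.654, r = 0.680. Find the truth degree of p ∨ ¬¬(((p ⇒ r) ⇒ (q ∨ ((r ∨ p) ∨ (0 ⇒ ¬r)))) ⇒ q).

p ⇒ r = min(1, 1 − 0.080 + 0.680) = min(1, 1.600) = 1.000
r ∨ p = max(0.680, 0.080) = 0.680
¬r = 1 − 0.680 = 0.320
0 ⇒ ¬r = min(1, 1 − 0.000 + 0.320) = min(1, 1.320) = 1.000
(r ∨ p) ∨ (0 ⇒ ¬r) = max(0.680, 1.000) = 1.000
q ∨ ((r ∨ p) ∨ (0 ⇒ ¬r)) = max(0.654, 1.000) = 1.000
(p ⇒ r) ⇒ (q ∨ ((r ∨ p) ∨ (0 ⇒ ¬r))) = min(1, 1 − 1.000 + 1.000) = min(1, 1.000) = 1.000
((p ⇒ r) ⇒ (q ∨ ((r ∨ p) ∨ (0 ⇒ ¬r)))) ⇒ q = min(1, 1 − 1.000 + 0.654) = min(1, 0.654) = 0.654
¬(((p ⇒ r) ⇒ (q ∨ ((r ∨ p) ∨ (0 ⇒ ¬r)))) ⇒ q) = 1 − 0.654 = 0.346
¬¬(((p ⇒ r) ⇒ (q ∨ ((r ∨ p) ∨ (0 ⇒ ¬r)))) ⇒ q) = 1 − 0.346 = 0.654
p ∨ ¬¬(((p ⇒ r) ⇒ (q ∨ ((r ∨ p) ∨ (0 ⇒ ¬r)))) ⇒ q) = max(0.080, 0.654) = 0.654

0.654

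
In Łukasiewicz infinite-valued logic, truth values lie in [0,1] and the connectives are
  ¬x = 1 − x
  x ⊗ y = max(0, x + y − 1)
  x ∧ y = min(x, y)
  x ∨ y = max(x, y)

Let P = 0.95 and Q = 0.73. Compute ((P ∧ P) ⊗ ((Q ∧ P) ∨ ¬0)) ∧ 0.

0.00

P ∧ P = min(0.95, 0.95) = 0.95
Q ∧ P = min(0.73, 0.95) = 0.73
¬0 = 1 − 0.00 = 1.00
(Q ∧ P) ∨ ¬0 = max(0.73, 1.00) = 1.00
(P ∧ P) ⊗ ((Q ∧ P) ∨ ¬0) = max(0, 0.95 + 1.00 − 1) = max(0, 0.95) = 0.95
((P ∧ P) ⊗ ((Q ∧ P) ∨ ¬0)) ∧ 0 = min(0.95, 0.00) = 0.00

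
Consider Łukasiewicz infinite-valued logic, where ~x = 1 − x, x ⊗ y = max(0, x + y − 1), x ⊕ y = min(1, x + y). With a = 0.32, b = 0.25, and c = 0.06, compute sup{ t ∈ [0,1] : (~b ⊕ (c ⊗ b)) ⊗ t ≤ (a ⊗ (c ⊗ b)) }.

0.25

~b = 1 − 0.25 = 0.75
c ⊗ b = max(0, 0.06 + 0.25 − 1) = max(0, -0.69) = 0.00
~b ⊕ (c ⊗ b) = min(1, 0.75 + 0.00) = min(1, 0.75) = 0.75
So the left factor is ~b ⊕ (c ⊗ b) = 0.75.
a ⊗ (c ⊗ b) = max(0, 0.32 + 0.00 − 1) = max(0, -0.68) = 0.00
So the right-hand bound is a ⊗ (c ⊗ b) = 0.00.
The residuum of the Łukasiewicz t-norm gives the supremum: min(1, 1 − 0.75 + 0.00).
1 − 0.75 + 0.00 = 0.25, so t = min(1, 0.25) = 0.25.
Check: 0.75 ⊗ 0.25 = max(0, 0.00) = 0.00 ≤ 0.00.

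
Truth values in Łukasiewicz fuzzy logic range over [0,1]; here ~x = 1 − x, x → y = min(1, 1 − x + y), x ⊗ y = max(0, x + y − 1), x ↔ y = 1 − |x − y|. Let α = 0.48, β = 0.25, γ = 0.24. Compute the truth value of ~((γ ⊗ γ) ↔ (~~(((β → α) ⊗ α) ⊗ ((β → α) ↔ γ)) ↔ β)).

0.75

γ ⊗ γ = max(0, 0.24 + 0.24 − 1) = max(0, -0.52) = 0.00
β → α = min(1, 1 − 0.25 + 0.48) = min(1, 1.23) = 1.00
(β → α) ⊗ α = max(0, 1.00 + 0.48 − 1) = max(0, 0.48) = 0.48
(β → α) ↔ γ = 1 − |1.00 − 0.24| = 1 − 0.76 = 0.24
((β → α) ⊗ α) ⊗ ((β → α) ↔ γ) = max(0, 0.48 + 0.24 − 1) = max(0, -0.28) = 0.00
~(((β → α) ⊗ α) ⊗ ((β → α) ↔ γ)) = 1 − 0.00 = 1.00
~~(((β → α) ⊗ α) ⊗ ((β → α) ↔ γ)) = 1 − 1.00 = 0.00
~~(((β → α) ⊗ α) ⊗ ((β → α) ↔ γ)) ↔ β = 1 − |0.00 − 0.25| = 1 − 0.25 = 0.75
(γ ⊗ γ) ↔ (~~(((β → α) ⊗ α) ⊗ ((β → α) ↔ γ)) ↔ β) = 1 − |0.00 − 0.75| = 1 − 0.75 = 0.25
~((γ ⊗ γ) ↔ (~~(((β → α) ⊗ α) ⊗ ((β → α) ↔ γ)) ↔ β)) = 1 − 0.25 = 0.75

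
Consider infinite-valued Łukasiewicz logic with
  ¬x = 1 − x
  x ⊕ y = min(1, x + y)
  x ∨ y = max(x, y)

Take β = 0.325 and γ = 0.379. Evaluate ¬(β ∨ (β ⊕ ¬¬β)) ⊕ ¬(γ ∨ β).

¬β = 1 − 0.325 = 0.675
¬¬β = 1 − 0.675 = 0.325
β ⊕ ¬¬β = min(1, 0.325 + 0.325) = min(1, 0.650) = 0.650
β ∨ (β ⊕ ¬¬β) = max(0.325, 0.650) = 0.650
¬(β ∨ (β ⊕ ¬¬β)) = 1 − 0.650 = 0.350
γ ∨ β = max(0.379, 0.325) = 0.379
¬(γ ∨ β) = 1 − 0.379 = 0.621
¬(β ∨ (β ⊕ ¬¬β)) ⊕ ¬(γ ∨ β) = min(1, 0.350 + 0.621) = min(1, 0.971) = 0.971

0.971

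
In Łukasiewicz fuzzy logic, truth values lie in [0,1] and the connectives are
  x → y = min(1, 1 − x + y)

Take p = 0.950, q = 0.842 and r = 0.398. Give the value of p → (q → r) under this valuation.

q → r = min(1, 1 − 0.842 + 0.398) = min(1, 0.556) = 0.556
p → (q → r) = min(1, 1 − 0.950 + 0.556) = min(1, 0.606) = 0.606

0.606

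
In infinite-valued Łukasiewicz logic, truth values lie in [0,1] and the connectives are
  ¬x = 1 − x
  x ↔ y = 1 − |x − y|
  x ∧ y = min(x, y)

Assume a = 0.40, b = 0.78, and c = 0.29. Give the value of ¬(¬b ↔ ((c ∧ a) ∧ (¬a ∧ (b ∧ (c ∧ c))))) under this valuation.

¬b = 1 − 0.78 = 0.22
c ∧ a = min(0.29, 0.40) = 0.29
¬a = 1 − 0.40 = 0.60
c ∧ c = min(0.29, 0.29) = 0.29
b ∧ (c ∧ c) = min(0.78, 0.29) = 0.29
¬a ∧ (b ∧ (c ∧ c)) = min(0.60, 0.29) = 0.29
(c ∧ a) ∧ (¬a ∧ (b ∧ (c ∧ c))) = min(0.29, 0.29) = 0.29
¬b ↔ ((c ∧ a) ∧ (¬a ∧ (b ∧ (c ∧ c)))) = 1 − |0.22 − 0.29| = 1 − 0.07 = 0.93
¬(¬b ↔ ((c ∧ a) ∧ (¬a ∧ (b ∧ (c ∧ c))))) = 1 − 0.93 = 0.07

0.07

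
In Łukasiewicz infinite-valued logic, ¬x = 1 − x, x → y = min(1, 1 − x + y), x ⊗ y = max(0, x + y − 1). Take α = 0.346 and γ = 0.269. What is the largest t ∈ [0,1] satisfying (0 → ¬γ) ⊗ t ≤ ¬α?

0.654

¬γ = 1 − 0.269 = 0.731
0 → ¬γ = min(1, 1 − 0.000 + 0.731) = min(1, 1.731) = 1.000
So the left factor is 0 → ¬γ = 1.000.
¬α = 1 − 0.346 = 0.654
So the right-hand bound is ¬α = 0.654.
The residuum of the Łukasiewicz t-norm gives the supremum: min(1, 1 − 1.000 + 0.654).
1 − 1.000 + 0.654 = 0.654, so t = min(1, 0.654) = 0.654.
Check: 1.000 ⊗ 0.654 = max(0, 0.654) = 0.654 ≤ 0.654.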